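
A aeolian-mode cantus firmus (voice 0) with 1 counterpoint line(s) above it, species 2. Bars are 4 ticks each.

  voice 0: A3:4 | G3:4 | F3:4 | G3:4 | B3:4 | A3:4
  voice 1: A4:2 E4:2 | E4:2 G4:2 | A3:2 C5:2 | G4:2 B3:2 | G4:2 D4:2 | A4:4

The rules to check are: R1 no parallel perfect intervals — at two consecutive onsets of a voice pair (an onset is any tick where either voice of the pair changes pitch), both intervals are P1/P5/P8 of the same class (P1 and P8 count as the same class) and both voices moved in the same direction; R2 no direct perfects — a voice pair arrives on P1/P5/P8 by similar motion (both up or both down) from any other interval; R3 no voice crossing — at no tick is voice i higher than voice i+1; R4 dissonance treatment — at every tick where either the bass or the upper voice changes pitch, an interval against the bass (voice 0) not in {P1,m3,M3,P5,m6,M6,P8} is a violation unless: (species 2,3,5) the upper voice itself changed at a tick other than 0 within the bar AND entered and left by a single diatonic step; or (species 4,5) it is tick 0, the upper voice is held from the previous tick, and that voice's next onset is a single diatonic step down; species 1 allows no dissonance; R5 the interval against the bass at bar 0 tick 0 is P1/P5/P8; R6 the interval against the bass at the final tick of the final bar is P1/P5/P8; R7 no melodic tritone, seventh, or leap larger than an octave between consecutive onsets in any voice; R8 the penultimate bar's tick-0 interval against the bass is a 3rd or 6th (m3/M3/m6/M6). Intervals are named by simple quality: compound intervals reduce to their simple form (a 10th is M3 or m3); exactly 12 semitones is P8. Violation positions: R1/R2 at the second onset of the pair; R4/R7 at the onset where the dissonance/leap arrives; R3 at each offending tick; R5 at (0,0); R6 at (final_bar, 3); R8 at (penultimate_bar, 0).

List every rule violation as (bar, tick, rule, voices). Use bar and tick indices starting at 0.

(2, 0, R7, (1,))
(2, 2, R7, (1,))

bar 0: v0=A3 v1=A4 downbeat P8
bar 1: v0=G3 v1=E4 downbeat M6
bar 2: v0=F3 v1=A3 downbeat M3
bar 3: v0=G3 v1=G4 downbeat P8
bar 4: v0=B3 v1=G4 downbeat m6
bar 5: v0=A3 v1=A4 downbeat P8
  -> R7 @ bar 2 tick 0 v(1,): G4->A3 leap 10st
  -> R7 @ bar 2 tick 2 v(1,): A3->C5 leap 15st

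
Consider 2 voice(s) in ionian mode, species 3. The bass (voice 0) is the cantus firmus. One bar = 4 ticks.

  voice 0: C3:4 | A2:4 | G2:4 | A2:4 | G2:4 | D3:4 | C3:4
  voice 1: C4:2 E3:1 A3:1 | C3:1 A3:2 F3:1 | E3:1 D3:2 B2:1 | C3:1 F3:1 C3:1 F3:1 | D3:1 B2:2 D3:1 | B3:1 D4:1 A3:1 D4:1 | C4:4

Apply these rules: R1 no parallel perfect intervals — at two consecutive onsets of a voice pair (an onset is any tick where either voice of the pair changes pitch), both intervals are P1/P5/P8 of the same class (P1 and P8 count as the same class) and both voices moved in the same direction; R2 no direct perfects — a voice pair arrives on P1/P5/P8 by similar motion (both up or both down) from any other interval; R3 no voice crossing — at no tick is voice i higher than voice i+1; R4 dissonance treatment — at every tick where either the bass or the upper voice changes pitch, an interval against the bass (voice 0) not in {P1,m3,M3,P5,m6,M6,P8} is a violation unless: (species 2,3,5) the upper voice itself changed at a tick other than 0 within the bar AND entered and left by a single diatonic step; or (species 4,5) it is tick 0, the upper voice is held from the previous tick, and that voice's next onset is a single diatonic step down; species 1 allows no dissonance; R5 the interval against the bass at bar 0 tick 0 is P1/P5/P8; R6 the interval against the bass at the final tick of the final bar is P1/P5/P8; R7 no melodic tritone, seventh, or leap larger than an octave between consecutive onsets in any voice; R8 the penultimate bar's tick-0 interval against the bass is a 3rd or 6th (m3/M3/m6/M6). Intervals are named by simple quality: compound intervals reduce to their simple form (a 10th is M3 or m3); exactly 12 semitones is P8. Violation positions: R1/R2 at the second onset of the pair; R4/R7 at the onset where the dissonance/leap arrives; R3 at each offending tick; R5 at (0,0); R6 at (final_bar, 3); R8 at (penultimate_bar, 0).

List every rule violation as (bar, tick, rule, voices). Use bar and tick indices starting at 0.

(4, 0, R2, (0, 1))
(6, 0, R1, (0, 1))

bar 0: v0=C3 v1=C4 downbeat P8
bar 1: v0=A2 v1=C3 downbeat m3
bar 2: v0=G2 v1=E3 downbeat M6
bar 3: v0=A2 v1=C3 downbeat m3
bar 4: v0=G2 v1=D3 downbeat P5
bar 5: v0=D3 v1=B3 downbeat M6
bar 6: v0=C3 v1=C4 downbeat P8
  -> R2 @ bar 4 tick 0 v(0, 1): A2/F3 m6 -> G2/D3 P5 similar
  -> R1 @ bar 6 tick 0 v(0, 1): D3/D4 P8 -> C3/C4 P8 similar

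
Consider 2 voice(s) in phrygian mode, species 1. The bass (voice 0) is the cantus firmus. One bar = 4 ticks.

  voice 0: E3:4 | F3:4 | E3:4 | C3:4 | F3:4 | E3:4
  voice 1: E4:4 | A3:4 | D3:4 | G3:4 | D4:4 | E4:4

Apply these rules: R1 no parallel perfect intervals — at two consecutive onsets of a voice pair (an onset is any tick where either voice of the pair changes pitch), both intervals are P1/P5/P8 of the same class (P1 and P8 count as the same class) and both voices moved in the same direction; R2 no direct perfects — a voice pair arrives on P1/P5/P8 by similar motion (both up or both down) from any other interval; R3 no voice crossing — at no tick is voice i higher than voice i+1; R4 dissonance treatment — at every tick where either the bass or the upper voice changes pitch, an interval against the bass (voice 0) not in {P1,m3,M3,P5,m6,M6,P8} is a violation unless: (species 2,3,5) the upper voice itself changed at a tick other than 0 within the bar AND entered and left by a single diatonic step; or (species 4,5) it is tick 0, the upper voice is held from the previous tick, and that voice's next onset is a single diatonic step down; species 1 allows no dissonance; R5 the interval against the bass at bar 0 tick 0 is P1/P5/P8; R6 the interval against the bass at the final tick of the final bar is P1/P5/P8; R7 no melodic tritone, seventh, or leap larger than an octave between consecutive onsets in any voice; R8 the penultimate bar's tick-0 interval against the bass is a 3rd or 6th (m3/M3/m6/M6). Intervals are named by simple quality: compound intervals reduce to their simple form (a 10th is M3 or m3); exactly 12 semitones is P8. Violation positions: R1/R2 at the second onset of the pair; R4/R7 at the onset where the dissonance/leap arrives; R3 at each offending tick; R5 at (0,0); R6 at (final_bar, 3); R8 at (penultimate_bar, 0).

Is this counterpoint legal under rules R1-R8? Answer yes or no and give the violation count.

bar 0: v0=E3 v1=E4 (P8)
bar 1: v0=F3 v1=A3 (M3)
bar 2: v0=E3 v1=D3 (M2)
bar 3: v0=C3 v1=G3 (P5)
bar 4: v0=F3 v1=D4 (M6)
bar 5: v0=E3 v1=E4 (P8)
  R3 @ bar2.0: E3 above D3
  R4 @ bar2.0: E3/D3 M2 untreated
  R3 @ bar2.1: E3 above D3
  R3 @ bar2.2: E3 above D3
  R3 @ bar2.3: E3 above D3

No (5 violations)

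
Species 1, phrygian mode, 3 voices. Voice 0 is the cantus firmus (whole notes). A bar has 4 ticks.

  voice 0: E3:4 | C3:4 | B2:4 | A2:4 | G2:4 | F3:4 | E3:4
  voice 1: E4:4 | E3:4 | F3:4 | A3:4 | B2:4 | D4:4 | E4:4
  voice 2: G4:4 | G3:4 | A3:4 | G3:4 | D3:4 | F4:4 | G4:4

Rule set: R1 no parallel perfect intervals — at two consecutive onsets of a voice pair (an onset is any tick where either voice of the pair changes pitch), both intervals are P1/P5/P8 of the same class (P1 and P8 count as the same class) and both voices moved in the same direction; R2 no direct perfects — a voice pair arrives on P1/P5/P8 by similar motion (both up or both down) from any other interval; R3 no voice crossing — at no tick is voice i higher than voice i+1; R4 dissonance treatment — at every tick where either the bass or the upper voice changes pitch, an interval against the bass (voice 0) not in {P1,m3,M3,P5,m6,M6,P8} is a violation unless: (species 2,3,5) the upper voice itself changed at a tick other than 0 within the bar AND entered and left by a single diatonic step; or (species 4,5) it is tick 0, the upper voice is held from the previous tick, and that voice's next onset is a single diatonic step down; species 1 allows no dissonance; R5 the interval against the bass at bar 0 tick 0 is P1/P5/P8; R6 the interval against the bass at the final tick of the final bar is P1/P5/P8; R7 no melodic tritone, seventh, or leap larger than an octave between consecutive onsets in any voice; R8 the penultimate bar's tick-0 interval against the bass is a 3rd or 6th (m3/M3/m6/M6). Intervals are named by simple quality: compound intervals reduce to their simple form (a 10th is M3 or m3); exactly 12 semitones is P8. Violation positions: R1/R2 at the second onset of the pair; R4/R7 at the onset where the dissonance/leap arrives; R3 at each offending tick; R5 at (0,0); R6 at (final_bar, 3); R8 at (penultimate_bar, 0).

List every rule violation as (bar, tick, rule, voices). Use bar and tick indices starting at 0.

(0, 0, R5, (0, 2))
(1, 0, R2, (0, 2))
(2, 0, R4, (0, 1))
(2, 0, R4, (0, 2))
(3, 0, R3, (1, 2))
(3, 0, R4, (0, 2))
(3, 1, R3, (1, 2))
(3, 2, R3, (1, 2))
(3, 3, R3, (1, 2))
(4, 0, R2, (0, 2))
(4, 0, R7, (1,))
(5, 0, R2, (0, 2))
(5, 0, R7, (0,))
(5, 0, R7, (1,))
(5, 0, R7, (2,))
(5, 0, R8, (0, 2))
(6, 3, R6, (0, 2))

bar 0: v0=E3 v1=E4 v2=G4 downbeat m3
bar 1: v0=C3 v1=E3 v2=G3 downbeat P5
bar 2: v0=B2 v1=F3 v2=A3 downbeat m7
bar 3: v0=A2 v1=A3 v2=G3 downbeat m7
bar 4: v0=G2 v1=B2 v2=D3 downbeat P5
bar 5: v0=F3 v1=D4 v2=F4 downbeat P8
bar 6: v0=E3 v1=E4 v2=G4 downbeat m3
  -> R5 @ bar 0 tick 0 v(0, 2): opens on m3
  -> R2 @ bar 1 tick 0 v(0, 2): E3/G4 m3 -> C3/G3 P5 similar
  -> R4 @ bar 2 tick 0 v(0, 1): B2/F3 TT untreated
  -> R4 @ bar 2 tick 0 v(0, 2): B2/A3 m7 untreated
  -> R3 @ bar 3 tick 0 v(1, 2): A3 above G3
  -> R4 @ bar 3 tick 0 v(0, 2): A2/G3 m7 untreated
  -> R3 @ bar 3 tick 1 v(1, 2): A3 above G3
  -> R3 @ bar 3 tick 2 v(1, 2): A3 above G3
  -> R3 @ bar 3 tick 3 v(1, 2): A3 above G3
  -> R2 @ bar 4 tick 0 v(0, 2): A2/G3 m7 -> G2/D3 P5 similar
  -> R7 @ bar 4 tick 0 v(1,): A3->B2 leap 10st
  -> R2 @ bar 5 tick 0 v(0, 2): G2/D3 P5 -> F3/F4 P8 similar
  -> R7 @ bar 5 tick 0 v(0,): G2->F3 leap 10st
  -> R7 @ bar 5 tick 0 v(1,): B2->D4 leap 15st
  -> R7 @ bar 5 tick 0 v(2,): D3->F4 leap 15st
  -> R8 @ bar 5 tick 0 v(0, 2): penult P8 not 3rd/6th
  -> R6 @ bar 6 tick 3 v(0, 2): closes on m3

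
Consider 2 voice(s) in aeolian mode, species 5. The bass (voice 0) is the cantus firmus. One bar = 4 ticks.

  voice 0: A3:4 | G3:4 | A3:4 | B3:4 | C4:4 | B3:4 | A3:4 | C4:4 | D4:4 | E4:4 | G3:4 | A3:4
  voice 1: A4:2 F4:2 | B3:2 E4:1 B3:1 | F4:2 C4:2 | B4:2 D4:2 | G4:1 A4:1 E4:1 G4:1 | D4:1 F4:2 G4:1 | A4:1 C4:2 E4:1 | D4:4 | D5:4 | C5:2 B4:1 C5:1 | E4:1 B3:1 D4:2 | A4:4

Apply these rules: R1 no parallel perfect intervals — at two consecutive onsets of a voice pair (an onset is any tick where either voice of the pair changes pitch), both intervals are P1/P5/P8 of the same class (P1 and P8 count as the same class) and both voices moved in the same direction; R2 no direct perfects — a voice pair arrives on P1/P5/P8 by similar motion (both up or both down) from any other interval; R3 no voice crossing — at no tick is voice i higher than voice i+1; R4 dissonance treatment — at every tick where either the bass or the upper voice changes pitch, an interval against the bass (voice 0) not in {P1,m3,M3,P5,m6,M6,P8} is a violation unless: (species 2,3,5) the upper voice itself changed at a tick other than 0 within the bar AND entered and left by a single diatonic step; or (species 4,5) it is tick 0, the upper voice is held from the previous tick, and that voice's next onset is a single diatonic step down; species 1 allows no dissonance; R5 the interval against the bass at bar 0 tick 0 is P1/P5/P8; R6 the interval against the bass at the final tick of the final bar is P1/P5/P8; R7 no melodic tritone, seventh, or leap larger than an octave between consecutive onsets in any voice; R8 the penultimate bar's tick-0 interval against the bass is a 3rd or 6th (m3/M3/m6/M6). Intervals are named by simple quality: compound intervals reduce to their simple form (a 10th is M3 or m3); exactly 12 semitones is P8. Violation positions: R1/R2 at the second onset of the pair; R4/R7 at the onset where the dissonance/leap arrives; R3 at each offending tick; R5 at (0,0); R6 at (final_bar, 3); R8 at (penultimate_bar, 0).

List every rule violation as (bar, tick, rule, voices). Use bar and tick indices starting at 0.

(1, 0, R7, (1,))
(2, 0, R7, (1,))
(3, 0, R2, (0, 1))
(3, 0, R7, (1,))
(4, 0, R2, (0, 1))
(5, 1, R4, (0, 1))
(7, 0, R4, (0, 1))
(8, 0, R2, (0, 1))
(11, 0, R2, (0, 1))

bar 0: v0=A3 v1=A4 downbeat P8
bar 1: v0=G3 v1=B3 downbeat M3
bar 2: v0=A3 v1=F4 downbeat m6
bar 3: v0=B3 v1=B4 downbeat P8
bar 4: v0=C4 v1=G4 downbeat P5
bar 5: v0=B3 v1=D4 downbeat m3
bar 6: v0=A3 v1=A4 downbeat P8
bar 7: v0=C4 v1=D4 downbeat M2
bar 8: v0=D4 v1=D5 downbeat P8
bar 9: v0=E4 v1=C5 downbeat m6
bar 10: v0=G3 v1=E4 downbeat M6
bar 11: v0=A3 v1=A4 downbeat P8
  -> R7 @ bar 1 tick 0 v(1,): F4->B3 leap 6st
  -> R7 @ bar 2 tick 0 v(1,): B3->F4 leap 6st
  -> R2 @ bar 3 tick 0 v(0, 1): A3/C4 m3 -> B3/B4 P8 similar
  -> R7 @ bar 3 tick 0 v(1,): C4->B4 leap 11st
  -> R2 @ bar 4 tick 0 v(0, 1): B3/D4 m3 -> C4/G4 P5 similar
  -> R4 @ bar 5 tick 1 v(0, 1): B3/F4 TT untreated
  -> R4 @ bar 7 tick 0 v(0, 1): C4/D4 M2 untreated
  -> R2 @ bar 8 tick 0 v(0, 1): C4/D4 M2 -> D4/D5 P8 similar
  -> R2 @ bar 11 tick 0 v(0, 1): G3/D4 P5 -> A3/A4 P8 similar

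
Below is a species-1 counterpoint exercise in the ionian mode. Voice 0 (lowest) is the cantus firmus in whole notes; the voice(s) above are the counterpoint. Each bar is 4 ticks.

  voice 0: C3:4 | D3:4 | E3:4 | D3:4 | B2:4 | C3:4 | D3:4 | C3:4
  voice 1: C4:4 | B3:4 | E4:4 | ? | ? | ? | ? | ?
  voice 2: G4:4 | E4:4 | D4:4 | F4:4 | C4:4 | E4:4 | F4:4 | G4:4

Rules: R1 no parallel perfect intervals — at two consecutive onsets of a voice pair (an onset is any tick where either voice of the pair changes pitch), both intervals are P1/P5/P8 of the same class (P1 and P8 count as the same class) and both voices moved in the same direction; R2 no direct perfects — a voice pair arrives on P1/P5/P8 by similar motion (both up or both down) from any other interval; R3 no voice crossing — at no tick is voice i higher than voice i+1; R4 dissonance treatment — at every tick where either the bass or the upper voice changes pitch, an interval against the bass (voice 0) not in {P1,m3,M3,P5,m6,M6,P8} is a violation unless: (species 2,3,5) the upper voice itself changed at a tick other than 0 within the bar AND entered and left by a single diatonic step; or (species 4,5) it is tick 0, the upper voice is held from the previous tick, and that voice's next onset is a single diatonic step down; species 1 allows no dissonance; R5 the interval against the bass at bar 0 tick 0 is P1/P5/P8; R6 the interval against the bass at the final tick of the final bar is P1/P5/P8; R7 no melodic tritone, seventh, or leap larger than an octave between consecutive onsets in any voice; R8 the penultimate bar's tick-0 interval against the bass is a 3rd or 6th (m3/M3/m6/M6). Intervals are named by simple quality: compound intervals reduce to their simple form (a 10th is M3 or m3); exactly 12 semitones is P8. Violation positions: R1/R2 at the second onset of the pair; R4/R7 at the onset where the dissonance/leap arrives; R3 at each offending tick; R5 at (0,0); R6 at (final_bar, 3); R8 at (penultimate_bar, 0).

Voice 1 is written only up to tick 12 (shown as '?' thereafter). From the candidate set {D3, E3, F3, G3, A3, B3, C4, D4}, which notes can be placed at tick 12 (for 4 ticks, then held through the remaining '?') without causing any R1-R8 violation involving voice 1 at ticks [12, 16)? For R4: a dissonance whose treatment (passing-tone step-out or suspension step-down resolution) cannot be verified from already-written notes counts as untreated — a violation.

D3: violates R1,R7
E3: violates R4
F3: violates R7
G3: violates R4
A3: violates R2
B3: legal
C4: violates R4
D4: violates R1

{B3}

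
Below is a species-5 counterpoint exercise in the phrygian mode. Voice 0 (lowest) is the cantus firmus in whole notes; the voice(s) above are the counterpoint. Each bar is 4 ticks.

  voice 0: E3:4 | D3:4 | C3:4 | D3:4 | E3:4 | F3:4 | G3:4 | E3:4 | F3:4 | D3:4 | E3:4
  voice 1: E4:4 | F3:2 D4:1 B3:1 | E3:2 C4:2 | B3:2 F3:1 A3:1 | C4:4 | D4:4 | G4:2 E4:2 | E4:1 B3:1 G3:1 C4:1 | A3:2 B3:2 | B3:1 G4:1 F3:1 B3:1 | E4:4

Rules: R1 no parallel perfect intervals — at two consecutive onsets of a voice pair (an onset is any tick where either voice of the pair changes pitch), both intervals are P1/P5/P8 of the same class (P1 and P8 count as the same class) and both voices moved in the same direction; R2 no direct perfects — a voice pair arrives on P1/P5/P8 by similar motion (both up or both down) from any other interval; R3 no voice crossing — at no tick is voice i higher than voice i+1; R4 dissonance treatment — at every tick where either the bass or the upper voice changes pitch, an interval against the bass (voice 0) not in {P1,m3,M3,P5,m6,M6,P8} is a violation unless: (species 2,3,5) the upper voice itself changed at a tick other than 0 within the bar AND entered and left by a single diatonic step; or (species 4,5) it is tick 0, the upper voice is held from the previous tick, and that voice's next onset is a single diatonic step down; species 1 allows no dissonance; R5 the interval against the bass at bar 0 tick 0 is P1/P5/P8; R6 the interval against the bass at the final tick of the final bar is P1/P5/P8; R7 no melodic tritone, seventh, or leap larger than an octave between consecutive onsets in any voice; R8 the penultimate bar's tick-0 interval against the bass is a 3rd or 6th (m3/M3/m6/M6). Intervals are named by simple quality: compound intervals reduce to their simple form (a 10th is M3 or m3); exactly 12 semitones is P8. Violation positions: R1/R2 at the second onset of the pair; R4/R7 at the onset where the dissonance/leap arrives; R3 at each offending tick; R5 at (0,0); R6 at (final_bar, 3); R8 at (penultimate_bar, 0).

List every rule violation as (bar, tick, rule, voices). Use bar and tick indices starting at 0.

bar 0: v0=E3 v1=E4 downbeat P8
bar 1: v0=D3 v1=F3 downbeat m3
bar 2: v0=C3 v1=E3 downbeat M3
bar 3: v0=D3 v1=B3 downbeat M6
bar 4: v0=E3 v1=C4 downbeat m6
bar 5: v0=F3 v1=D4 downbeat M6
bar 6: v0=G3 v1=G4 downbeat P8
bar 7: v0=E3 v1=E4 downbeat P8
bar 8: v0=F3 v1=A3 downbeat M3
bar 9: v0=D3 v1=B3 downbeat M6
bar 10: v0=E3 v1=E4 downbeat P8
  -> R7 @ bar 1 tick 0 v(1,): E4->F3 leap 11st
  -> R7 @ bar 3 tick 2 v(1,): B3->F3 leap 6st
  -> R2 @ bar 6 tick 0 v(0, 1): F3/D4 M6 -> G3/G4 P8 similar
  -> R4 @ bar 8 tick 2 v(0, 1): F3/B3 TT untreated
  -> R4 @ bar 9 tick 1 v(0, 1): D3/G4 P4 untreated
  -> R7 @ bar 9 tick 2 v(1,): G4->F3 leap 14st
  -> R7 @ bar 9 tick 3 v(1,): F3->B3 leap 6st
  -> R2 @ bar 10 tick 0 v(0, 1): D3/B3 M6 -> E3/E4 P8 similar

(1, 0, R7, (1,))
(3, 2, R7, (1,))
(6, 0, R2, (0, 1))
(8, 2, R4, (0, 1))
(9, 1, R4, (0, 1))
(9, 2, R7, (1,))
(9, 3, R7, (1,))
(10, 0, R2, (0, 1))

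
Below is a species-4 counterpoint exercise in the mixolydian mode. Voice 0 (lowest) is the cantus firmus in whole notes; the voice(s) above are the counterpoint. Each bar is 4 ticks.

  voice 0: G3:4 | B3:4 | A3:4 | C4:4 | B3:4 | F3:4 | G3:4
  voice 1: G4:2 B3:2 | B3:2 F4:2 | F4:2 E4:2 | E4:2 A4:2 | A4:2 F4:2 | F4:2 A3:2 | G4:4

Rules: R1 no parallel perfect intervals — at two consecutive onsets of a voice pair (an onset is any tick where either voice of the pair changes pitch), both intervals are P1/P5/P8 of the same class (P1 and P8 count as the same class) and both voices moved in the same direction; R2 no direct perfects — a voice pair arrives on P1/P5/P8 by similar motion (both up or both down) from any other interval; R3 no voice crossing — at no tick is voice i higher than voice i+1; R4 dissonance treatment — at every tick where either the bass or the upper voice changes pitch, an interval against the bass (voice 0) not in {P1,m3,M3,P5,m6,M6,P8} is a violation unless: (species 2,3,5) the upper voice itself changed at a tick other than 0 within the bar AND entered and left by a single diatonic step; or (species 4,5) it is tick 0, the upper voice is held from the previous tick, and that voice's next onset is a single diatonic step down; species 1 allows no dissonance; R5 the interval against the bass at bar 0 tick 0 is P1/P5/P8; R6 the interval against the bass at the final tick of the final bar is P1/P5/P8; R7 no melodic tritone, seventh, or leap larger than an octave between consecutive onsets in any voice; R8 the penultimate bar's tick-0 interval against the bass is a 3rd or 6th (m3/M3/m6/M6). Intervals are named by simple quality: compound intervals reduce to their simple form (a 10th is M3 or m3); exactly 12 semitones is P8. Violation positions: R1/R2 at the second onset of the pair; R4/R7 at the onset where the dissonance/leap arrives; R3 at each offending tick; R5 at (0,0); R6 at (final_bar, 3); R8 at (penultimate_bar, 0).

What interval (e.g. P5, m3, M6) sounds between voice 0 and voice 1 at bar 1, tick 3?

TT

voice 0=B3 voice 1=F4 -> TT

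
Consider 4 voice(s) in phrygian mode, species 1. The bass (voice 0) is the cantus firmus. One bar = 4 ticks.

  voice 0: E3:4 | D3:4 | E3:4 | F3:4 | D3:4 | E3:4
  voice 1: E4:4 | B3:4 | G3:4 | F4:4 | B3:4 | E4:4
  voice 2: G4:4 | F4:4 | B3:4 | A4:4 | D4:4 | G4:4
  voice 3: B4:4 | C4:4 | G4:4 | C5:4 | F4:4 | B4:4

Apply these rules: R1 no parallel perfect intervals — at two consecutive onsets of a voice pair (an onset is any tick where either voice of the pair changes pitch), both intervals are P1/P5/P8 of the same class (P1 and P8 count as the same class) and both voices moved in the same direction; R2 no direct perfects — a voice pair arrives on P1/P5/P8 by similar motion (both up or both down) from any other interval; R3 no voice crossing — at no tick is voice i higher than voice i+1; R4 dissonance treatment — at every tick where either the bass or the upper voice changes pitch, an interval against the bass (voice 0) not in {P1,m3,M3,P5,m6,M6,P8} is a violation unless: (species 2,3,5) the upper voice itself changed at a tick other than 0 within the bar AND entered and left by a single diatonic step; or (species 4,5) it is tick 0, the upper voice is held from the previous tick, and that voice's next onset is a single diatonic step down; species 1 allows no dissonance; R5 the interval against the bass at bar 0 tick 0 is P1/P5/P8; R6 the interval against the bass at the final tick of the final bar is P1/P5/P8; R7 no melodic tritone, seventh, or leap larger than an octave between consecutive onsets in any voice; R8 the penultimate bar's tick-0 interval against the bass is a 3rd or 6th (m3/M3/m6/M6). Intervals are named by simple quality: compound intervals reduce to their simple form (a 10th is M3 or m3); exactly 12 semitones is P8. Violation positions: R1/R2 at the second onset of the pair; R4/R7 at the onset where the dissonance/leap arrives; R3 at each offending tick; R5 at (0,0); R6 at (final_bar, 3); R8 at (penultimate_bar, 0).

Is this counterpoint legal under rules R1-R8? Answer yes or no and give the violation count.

bar 0: v0=E3 v1=E4 v2=G4 v3=B4 (P5)
bar 1: v0=D3 v1=B3 v2=F4 v3=C4 (m7)
bar 2: v0=E3 v1=G3 v2=B3 v3=G4 (m3)
bar 3: v0=F3 v1=F4 v2=A4 v3=C5 (P5)
bar 4: v0=D3 v1=B3 v2=D4 v3=F4 (m3)
bar 5: v0=E3 v1=E4 v2=G4 v3=B4 (P5)
  R5 @ bar0.0: opens on m3
  R3 @ bar1.0: F4 above C4
  R4 @ bar1.0: D3/C4 m7 untreated
  R7 @ bar1.0: B4->C4 leap 11st
  R3 @ bar1.1: F4 above C4
  R3 @ bar1.2: F4 above C4
  R3 @ bar1.3: F4 above C4
  R7 @ bar2.0: F4->B3 leap 6st
  R2 @ bar3.0: E3/G3 m3 -> F3/F4 P8 similar
  R2 @ bar3.0: E3/G4 m3 -> F3/C5 P5 similar
  R2 @ bar3.0: G3/G4 P8 -> F4/C5 P5 similar
  R7 @ bar3.0: G3->F4 leap 10st
  R7 @ bar3.0: B3->A4 leap 10st
  R2 @ bar4.0: F3/A4 M3 -> D3/D4 P8 similar
  R7 @ bar4.0: F4->B3 leap 6st
  R8 @ bar4.0: penult P8 not 3rd/6th
  R2 @ bar5.0: D3/B3 M6 -> E3/E4 P8 similar
  R2 @ bar5.0: D3/F4 m3 -> E3/B4 P5 similar
  R2 @ bar5.0: B3/F4 TT -> E4/B4 P5 similar
  R7 @ bar5.0: F4->B4 leap 6st
  R6 @ bar5.3: closes on m3

No (21 violations)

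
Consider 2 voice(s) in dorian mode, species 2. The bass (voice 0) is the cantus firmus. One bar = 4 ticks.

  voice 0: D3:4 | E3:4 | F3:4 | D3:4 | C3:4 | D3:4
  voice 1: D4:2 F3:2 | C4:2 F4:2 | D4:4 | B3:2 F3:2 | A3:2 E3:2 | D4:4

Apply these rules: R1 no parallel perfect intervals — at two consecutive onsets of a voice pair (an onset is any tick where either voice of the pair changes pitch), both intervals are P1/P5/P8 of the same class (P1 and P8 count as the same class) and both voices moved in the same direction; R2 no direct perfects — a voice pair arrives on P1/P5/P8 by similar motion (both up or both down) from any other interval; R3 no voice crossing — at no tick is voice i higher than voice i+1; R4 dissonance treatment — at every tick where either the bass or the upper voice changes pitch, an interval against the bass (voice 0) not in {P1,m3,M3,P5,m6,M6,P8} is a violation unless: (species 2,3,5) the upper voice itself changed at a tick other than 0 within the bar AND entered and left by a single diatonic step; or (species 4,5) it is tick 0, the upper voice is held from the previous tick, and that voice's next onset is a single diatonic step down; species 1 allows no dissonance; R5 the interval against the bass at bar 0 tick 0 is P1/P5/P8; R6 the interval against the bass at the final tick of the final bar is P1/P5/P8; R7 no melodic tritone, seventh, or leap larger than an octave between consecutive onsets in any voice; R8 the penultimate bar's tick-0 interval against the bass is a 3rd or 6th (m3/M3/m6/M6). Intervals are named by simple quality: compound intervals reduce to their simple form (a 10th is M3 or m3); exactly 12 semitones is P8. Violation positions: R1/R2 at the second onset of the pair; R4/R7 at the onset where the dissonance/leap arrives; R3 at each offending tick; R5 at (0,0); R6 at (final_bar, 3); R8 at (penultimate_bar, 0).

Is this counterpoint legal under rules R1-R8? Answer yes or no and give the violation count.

bar 0: v0=D3 v1=D4 (P8)
bar 1: v0=E3 v1=C4 (m6)
bar 2: v0=F3 v1=D4 (M6)
bar 3: v0=D3 v1=B3 (M6)
bar 4: v0=C3 v1=A3 (M6)
bar 5: v0=D3 v1=D4 (P8)
  R4 @ bar1.2: E3/F4 m2 untreated
  R7 @ bar3.2: B3->F3 leap 6st
  R2 @ bar5.0: C3/E3 M3 -> D3/D4 P8 similar
  R7 @ bar5.0: E3->D4 leap 10st

No (4 violations)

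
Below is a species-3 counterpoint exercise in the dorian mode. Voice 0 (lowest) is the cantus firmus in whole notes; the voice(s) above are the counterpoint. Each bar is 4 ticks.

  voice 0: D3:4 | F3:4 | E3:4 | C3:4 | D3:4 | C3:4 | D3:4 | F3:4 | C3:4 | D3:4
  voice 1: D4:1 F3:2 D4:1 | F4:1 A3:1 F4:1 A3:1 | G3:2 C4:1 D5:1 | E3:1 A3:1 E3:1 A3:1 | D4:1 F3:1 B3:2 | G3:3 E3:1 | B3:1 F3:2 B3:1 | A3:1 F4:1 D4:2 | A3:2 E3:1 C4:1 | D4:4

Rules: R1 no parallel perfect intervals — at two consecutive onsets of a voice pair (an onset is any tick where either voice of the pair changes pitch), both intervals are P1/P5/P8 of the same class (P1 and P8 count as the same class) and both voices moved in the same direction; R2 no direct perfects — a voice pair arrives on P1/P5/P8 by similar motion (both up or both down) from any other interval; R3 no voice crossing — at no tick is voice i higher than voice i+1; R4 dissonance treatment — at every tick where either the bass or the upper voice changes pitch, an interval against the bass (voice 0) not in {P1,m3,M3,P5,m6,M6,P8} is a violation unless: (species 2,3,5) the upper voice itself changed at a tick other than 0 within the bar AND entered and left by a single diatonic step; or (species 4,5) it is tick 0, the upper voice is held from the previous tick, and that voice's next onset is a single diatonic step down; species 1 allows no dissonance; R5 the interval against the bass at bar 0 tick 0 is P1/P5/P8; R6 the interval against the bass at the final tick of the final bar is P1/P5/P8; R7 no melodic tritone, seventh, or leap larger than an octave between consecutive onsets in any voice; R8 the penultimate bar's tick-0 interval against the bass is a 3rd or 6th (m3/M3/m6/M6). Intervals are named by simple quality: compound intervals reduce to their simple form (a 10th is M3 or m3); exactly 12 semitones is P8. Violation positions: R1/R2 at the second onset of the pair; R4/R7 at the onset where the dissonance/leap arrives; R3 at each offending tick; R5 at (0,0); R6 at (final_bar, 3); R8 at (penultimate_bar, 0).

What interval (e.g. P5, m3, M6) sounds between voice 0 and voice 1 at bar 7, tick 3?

voice 0=F3 voice 1=D4 -> M6

M6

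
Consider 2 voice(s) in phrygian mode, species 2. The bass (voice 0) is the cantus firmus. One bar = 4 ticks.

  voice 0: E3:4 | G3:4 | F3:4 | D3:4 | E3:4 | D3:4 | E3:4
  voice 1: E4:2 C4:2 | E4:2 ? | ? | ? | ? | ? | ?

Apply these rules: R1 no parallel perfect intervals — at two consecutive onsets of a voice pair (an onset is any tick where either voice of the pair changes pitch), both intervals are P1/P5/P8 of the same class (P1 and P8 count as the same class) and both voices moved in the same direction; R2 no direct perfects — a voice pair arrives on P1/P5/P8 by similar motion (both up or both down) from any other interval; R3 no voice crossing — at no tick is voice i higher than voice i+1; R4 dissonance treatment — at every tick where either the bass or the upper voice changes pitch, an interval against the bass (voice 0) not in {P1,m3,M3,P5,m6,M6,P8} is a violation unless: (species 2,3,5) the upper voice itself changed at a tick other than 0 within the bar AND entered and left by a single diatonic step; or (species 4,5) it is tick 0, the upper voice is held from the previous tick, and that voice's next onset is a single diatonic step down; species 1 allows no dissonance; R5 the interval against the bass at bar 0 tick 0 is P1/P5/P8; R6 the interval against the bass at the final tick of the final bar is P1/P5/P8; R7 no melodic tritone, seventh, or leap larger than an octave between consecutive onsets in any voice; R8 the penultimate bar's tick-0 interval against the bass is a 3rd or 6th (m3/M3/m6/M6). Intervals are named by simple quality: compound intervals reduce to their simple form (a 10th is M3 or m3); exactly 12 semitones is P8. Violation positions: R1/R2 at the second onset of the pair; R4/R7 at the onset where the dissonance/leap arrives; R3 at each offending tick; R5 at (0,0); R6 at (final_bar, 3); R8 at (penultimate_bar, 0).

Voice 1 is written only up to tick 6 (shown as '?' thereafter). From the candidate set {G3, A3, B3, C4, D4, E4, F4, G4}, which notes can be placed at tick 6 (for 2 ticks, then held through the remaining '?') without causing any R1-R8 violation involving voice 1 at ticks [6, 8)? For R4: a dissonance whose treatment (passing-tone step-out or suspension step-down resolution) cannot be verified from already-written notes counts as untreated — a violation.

G3: legal
A3: violates R4
B3: legal
C4: violates R4
D4: legal
E4: legal
F4: violates R4
G4: legal

{B3, D4, E4, G3, G4}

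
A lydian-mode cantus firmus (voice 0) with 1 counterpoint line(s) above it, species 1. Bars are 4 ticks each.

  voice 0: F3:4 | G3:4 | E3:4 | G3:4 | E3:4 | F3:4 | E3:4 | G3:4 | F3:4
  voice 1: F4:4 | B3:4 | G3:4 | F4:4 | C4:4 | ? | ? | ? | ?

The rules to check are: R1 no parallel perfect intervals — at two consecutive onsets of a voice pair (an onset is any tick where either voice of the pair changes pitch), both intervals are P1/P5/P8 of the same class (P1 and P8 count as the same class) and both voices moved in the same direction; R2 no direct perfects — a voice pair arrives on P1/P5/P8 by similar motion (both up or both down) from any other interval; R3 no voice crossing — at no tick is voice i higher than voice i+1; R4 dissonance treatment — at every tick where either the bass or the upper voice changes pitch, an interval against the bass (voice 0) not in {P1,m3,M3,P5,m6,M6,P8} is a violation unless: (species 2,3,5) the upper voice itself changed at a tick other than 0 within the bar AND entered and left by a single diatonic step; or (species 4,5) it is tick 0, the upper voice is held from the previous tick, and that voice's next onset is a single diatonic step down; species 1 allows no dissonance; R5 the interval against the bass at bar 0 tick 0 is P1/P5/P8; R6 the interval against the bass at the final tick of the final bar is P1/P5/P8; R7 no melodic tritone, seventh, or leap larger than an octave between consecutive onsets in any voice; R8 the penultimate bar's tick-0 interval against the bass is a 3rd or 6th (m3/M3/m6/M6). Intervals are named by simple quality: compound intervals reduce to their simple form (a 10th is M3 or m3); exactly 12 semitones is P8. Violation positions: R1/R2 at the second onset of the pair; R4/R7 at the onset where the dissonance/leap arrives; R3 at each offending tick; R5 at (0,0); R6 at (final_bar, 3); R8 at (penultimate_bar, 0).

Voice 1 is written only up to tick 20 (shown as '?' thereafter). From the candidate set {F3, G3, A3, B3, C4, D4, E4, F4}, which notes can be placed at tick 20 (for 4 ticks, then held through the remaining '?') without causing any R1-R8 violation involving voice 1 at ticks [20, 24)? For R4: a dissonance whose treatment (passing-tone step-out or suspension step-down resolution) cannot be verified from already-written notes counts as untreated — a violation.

F3: legal
G3: violates R4
A3: legal
B3: violates R4
C4: legal
D4: legal
E4: violates R4
F4: violates R2

{A3, C4, D4, F3}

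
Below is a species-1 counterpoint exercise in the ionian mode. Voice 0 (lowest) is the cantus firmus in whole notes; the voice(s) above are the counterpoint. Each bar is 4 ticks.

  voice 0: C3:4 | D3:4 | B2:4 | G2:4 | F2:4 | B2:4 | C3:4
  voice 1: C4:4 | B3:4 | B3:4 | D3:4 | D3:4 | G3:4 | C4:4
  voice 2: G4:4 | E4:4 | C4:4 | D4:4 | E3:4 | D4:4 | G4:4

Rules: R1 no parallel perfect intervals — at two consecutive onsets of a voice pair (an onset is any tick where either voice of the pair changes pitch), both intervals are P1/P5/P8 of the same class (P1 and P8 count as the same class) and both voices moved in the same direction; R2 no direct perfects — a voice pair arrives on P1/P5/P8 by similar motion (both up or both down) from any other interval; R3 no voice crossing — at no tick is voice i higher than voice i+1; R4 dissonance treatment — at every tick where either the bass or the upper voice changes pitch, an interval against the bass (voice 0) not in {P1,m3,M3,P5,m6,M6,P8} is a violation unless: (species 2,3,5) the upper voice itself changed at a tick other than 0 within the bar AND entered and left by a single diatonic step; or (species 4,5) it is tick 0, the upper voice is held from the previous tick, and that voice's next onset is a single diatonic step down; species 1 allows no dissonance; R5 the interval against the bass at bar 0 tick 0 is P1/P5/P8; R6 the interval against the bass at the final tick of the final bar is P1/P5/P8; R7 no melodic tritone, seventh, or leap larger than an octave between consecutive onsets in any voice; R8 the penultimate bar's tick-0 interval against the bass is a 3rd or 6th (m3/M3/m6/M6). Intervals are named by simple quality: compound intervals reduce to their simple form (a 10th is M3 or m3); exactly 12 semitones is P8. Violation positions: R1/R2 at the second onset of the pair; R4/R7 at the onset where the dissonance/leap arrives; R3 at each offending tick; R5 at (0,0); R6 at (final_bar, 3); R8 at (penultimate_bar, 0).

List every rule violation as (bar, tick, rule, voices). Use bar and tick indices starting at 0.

(1, 0, R4, (0, 2))
(2, 0, R4, (0, 2))
(3, 0, R2, (0, 1))
(4, 0, R4, (0, 2))
(4, 0, R7, (2,))
(5, 0, R2, (1, 2))
(5, 0, R7, (0,))
(5, 0, R7, (2,))
(6, 0, R1, (1, 2))
(6, 0, R2, (0, 1))
(6, 0, R2, (0, 2))

bar 0: v0=C3 v1=C4 v2=G4 downbeat P5
bar 1: v0=D3 v1=B3 v2=E4 downbeat M2
bar 2: v0=B2 v1=B3 v2=C4 downbeat m2
bar 3: v0=G2 v1=D3 v2=D4 downbeat P5
bar 4: v0=F2 v1=D3 v2=E3 downbeat M7
bar 5: v0=B2 v1=G3 v2=D4 downbeat m3
bar 6: v0=C3 v1=C4 v2=G4 downbeat P5
  -> R4 @ bar 1 tick 0 v(0, 2): D3/E4 M2 untreated
  -> R4 @ bar 2 tick 0 v(0, 2): B2/C4 m2 untreated
  -> R2 @ bar 3 tick 0 v(0, 1): B2/B3 P8 -> G2/D3 P5 similar
  -> R4 @ bar 4 tick 0 v(0, 2): F2/E3 M7 untreated
  -> R7 @ bar 4 tick 0 v(2,): D4->E3 leap 10st
  -> R2 @ bar 5 tick 0 v(1, 2): D3/E3 M2 -> G3/D4 P5 similar
  -> R7 @ bar 5 tick 0 v(0,): F2->B2 leap 6st
  -> R7 @ bar 5 tick 0 v(2,): E3->D4 leap 10st
  -> R1 @ bar 6 tick 0 v(1, 2): G3/D4 P5 -> C4/G4 P5 similar
  -> R2 @ bar 6 tick 0 v(0, 1): B2/G3 m6 -> C3/C4 P8 similar
  -> R2 @ bar 6 tick 0 v(0, 2): B2/D4 m3 -> C3/G4 P5 similar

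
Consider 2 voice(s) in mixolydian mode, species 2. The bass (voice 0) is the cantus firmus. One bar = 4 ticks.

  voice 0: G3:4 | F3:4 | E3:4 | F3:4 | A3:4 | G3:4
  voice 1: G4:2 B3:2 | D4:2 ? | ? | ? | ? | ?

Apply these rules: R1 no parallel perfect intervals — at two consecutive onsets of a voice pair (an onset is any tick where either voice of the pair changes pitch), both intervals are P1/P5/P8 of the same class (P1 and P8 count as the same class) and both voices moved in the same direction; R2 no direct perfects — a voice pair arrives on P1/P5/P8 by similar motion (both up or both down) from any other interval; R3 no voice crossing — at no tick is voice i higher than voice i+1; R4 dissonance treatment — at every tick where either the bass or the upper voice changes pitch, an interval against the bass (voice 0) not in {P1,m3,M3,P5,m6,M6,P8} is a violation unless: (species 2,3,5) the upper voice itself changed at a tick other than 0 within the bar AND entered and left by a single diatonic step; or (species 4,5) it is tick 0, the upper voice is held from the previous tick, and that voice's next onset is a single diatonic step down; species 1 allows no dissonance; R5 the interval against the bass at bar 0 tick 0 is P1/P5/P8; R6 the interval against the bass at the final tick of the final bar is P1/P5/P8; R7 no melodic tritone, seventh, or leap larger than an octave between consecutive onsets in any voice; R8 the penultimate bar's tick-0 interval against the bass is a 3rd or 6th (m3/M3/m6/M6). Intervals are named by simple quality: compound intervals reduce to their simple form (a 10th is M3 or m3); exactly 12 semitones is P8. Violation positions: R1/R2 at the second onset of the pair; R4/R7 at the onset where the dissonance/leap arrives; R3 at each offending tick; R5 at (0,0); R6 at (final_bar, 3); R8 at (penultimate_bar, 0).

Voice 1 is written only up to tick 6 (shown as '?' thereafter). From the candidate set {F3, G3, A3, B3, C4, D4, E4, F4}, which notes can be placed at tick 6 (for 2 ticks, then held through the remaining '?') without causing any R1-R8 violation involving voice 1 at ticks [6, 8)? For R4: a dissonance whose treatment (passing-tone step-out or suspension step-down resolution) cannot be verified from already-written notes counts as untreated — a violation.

F3: legal
G3: violates R4
A3: legal
B3: violates R4
C4: legal
D4: legal
E4: violates R4
F4: legal

{A3, C4, D4, F3, F4}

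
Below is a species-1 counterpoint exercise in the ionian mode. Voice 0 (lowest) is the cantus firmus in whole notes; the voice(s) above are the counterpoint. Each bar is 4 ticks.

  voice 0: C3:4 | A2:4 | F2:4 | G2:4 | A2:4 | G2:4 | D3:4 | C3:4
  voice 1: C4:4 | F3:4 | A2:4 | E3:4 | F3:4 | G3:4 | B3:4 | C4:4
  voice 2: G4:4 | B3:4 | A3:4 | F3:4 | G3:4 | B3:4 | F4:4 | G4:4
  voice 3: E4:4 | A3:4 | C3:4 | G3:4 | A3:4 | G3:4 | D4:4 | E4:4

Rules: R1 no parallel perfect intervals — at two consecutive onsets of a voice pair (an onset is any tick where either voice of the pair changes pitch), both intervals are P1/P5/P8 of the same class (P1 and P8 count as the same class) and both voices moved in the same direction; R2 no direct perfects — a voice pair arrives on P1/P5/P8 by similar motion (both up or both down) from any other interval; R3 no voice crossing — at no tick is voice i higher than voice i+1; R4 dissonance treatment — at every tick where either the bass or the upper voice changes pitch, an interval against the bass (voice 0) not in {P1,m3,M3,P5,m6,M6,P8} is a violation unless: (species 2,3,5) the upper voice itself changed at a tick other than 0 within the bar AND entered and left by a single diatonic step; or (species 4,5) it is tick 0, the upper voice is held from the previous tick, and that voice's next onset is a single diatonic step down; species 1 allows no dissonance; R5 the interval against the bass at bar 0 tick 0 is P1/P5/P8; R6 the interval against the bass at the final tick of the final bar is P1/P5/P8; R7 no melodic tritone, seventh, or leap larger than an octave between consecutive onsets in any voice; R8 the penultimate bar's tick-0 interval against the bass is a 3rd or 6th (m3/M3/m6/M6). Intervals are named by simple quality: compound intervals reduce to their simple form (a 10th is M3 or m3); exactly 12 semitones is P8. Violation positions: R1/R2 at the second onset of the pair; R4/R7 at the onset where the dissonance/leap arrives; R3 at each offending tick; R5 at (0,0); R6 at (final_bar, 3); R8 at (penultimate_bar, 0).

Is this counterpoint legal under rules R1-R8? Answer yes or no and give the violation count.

bar 0: v0=C3 v1=C4 v2=G4 v3=E4 (M3)
bar 1: v0=A2 v1=F3 v2=B3 v3=A3 (P8)
bar 2: v0=F2 v1=A2 v2=A3 v3=C3 (P5)
bar 3: v0=G2 v1=E3 v2=F3 v3=G3 (P8)
bar 4: v0=A2 v1=F3 v2=G3 v3=A3 (P8)
bar 5: v0=G2 v1=G3 v2=B3 v3=G3 (P8)
bar 6: v0=D3 v1=B3 v2=F4 v3=D4 (P8)
bar 7: v0=C3 v1=C4 v2=G4 v3=E4 (M3)
  R3 @ bar0.0: G4 above E4
  R5 @ bar0.0: opens on M3
  R3 @ bar0.1: G4 above E4
  R3 @ bar0.2: G4 above E4
  R3 @ bar0.3: G4 above E4
  R2 @ bar1.0: C3/E4 M3 -> A2/A3 P8 similar
  R3 @ bar1.0: B3 above A3
  R4 @ bar1.0: A2/B3 M2 untreated
  R3 @ bar1.1: B3 above A3
  R3 @ bar1.2: B3 above A3
  R3 @ bar1.3: B3 above A3
  R2 @ bar2.0: A2/A3 P8 -> F2/C3 P5 similar
  R2 @ bar2.0: F3/B3 TT -> A2/A3 P8 similar
  R3 @ bar2.0: A3 above C3
  R3 @ bar2.1: A3 above C3
  R3 @ bar2.2: A3 above C3
  R3 @ bar2.3: A3 above C3
  R2 @ bar3.0: F2/C3 P5 -> G2/G3 P8 similar
  R4 @ bar3.0: G2/F3 m7 untreated
  R1 @ bar4.0: G2/G3 P8 -> A2/A3 P8 similar
  R4 @ bar4.0: A2/G3 m7 untreated
  R1 @ bar5.0: A2/A3 P8 -> G2/G3 P8 similar
  R3 @ bar5.0: B3 above G3
  R3 @ bar5.1: B3 above G3
  R3 @ bar5.2: B3 above G3
  R3 @ bar5.3: B3 above G3
  R1 @ bar6.0: G2/G3 P8 -> D3/D4 P8 similar
  R3 @ bar6.0: F4 above D4
  R7 @ bar6.0: B3->F4 leap 6st
  R8 @ bar6.0: penult P8 not 3rd/6th
  R3 @ bar6.1: F4 above D4
  R3 @ bar6.2: F4 above D4
  R3 @ bar6.3: F4 above D4
  R2 @ bar7.0: B3/F4 TT -> C4/G4 P5 similar
  R3 @ bar7.0: G4 above E4
  R3 @ bar7.1: G4 above E4
  R3 @ bar7.2: G4 above E4
  R3 @ bar7.3: G4 above E4
  R6 @ bar7.3: closes on M3

No (39 violations)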